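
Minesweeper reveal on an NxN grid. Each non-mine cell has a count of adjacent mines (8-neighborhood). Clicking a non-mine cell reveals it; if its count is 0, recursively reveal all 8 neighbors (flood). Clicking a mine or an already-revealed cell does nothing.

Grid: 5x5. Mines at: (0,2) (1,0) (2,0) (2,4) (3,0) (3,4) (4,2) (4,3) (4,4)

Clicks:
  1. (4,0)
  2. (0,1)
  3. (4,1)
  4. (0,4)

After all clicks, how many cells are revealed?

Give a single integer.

Click 1 (4,0) count=1: revealed 1 new [(4,0)] -> total=1
Click 2 (0,1) count=2: revealed 1 new [(0,1)] -> total=2
Click 3 (4,1) count=2: revealed 1 new [(4,1)] -> total=3
Click 4 (0,4) count=0: revealed 4 new [(0,3) (0,4) (1,3) (1,4)] -> total=7

Answer: 7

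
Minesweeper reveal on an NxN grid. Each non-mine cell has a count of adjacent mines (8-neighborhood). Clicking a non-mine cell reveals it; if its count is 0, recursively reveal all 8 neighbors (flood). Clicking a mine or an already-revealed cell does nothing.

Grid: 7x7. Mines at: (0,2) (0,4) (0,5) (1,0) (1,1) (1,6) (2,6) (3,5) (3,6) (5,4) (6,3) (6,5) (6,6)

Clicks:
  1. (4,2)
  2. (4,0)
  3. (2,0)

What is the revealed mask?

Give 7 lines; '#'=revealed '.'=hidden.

Click 1 (4,2) count=0: revealed 25 new [(1,2) (1,3) (1,4) (2,0) (2,1) (2,2) (2,3) (2,4) (3,0) (3,1) (3,2) (3,3) (3,4) (4,0) (4,1) (4,2) (4,3) (4,4) (5,0) (5,1) (5,2) (5,3) (6,0) (6,1) (6,2)] -> total=25
Click 2 (4,0) count=0: revealed 0 new [(none)] -> total=25
Click 3 (2,0) count=2: revealed 0 new [(none)] -> total=25

Answer: .......
..###..
#####..
#####..
#####..
####...
###....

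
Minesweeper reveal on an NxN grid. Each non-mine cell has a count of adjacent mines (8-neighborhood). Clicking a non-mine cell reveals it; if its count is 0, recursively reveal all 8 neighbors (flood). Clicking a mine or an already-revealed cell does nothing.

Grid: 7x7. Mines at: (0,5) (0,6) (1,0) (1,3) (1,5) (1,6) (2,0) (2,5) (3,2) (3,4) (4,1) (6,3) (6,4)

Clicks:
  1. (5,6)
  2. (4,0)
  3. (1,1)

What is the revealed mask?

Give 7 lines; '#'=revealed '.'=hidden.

Click 1 (5,6) count=0: revealed 8 new [(3,5) (3,6) (4,5) (4,6) (5,5) (5,6) (6,5) (6,6)] -> total=8
Click 2 (4,0) count=1: revealed 1 new [(4,0)] -> total=9
Click 3 (1,1) count=2: revealed 1 new [(1,1)] -> total=10

Answer: .......
.#.....
.......
.....##
#....##
.....##
.....##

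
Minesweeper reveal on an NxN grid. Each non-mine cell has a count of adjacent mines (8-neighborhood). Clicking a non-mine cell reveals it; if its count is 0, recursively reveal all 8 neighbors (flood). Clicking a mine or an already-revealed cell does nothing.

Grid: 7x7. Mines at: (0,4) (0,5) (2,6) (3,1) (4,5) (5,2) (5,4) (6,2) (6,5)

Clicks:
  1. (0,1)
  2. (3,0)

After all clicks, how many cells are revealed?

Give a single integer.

Click 1 (0,1) count=0: revealed 23 new [(0,0) (0,1) (0,2) (0,3) (1,0) (1,1) (1,2) (1,3) (1,4) (1,5) (2,0) (2,1) (2,2) (2,3) (2,4) (2,5) (3,2) (3,3) (3,4) (3,5) (4,2) (4,3) (4,4)] -> total=23
Click 2 (3,0) count=1: revealed 1 new [(3,0)] -> total=24

Answer: 24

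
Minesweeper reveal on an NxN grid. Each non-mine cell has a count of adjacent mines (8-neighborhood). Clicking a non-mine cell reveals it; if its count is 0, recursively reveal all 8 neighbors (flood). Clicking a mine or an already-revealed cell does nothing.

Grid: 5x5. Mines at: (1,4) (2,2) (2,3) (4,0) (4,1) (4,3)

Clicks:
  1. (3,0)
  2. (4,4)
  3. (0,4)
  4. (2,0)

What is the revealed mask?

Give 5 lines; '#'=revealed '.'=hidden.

Answer: #####
####.
##...
##...
....#

Derivation:
Click 1 (3,0) count=2: revealed 1 new [(3,0)] -> total=1
Click 2 (4,4) count=1: revealed 1 new [(4,4)] -> total=2
Click 3 (0,4) count=1: revealed 1 new [(0,4)] -> total=3
Click 4 (2,0) count=0: revealed 11 new [(0,0) (0,1) (0,2) (0,3) (1,0) (1,1) (1,2) (1,3) (2,0) (2,1) (3,1)] -> total=14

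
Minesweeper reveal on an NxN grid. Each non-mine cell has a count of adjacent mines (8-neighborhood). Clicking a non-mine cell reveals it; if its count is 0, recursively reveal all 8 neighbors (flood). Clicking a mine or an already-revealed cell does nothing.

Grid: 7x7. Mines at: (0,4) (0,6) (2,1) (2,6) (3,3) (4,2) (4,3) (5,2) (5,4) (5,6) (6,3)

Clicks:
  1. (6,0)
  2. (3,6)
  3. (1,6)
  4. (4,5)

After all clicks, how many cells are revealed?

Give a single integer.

Click 1 (6,0) count=0: revealed 8 new [(3,0) (3,1) (4,0) (4,1) (5,0) (5,1) (6,0) (6,1)] -> total=8
Click 2 (3,6) count=1: revealed 1 new [(3,6)] -> total=9
Click 3 (1,6) count=2: revealed 1 new [(1,6)] -> total=10
Click 4 (4,5) count=2: revealed 1 new [(4,5)] -> total=11

Answer: 11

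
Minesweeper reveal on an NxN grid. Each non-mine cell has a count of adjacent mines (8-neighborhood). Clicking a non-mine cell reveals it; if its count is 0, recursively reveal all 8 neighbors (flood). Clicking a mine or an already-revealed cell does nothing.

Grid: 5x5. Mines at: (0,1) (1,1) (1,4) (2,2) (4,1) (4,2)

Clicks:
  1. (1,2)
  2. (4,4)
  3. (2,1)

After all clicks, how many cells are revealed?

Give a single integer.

Click 1 (1,2) count=3: revealed 1 new [(1,2)] -> total=1
Click 2 (4,4) count=0: revealed 6 new [(2,3) (2,4) (3,3) (3,4) (4,3) (4,4)] -> total=7
Click 3 (2,1) count=2: revealed 1 new [(2,1)] -> total=8

Answer: 8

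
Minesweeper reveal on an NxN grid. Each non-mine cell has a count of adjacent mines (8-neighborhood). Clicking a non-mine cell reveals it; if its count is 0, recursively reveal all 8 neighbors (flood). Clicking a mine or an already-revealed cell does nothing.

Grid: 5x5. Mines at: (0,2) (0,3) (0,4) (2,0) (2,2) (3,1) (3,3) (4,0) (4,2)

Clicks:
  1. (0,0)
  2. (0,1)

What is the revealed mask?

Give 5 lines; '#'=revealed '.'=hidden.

Click 1 (0,0) count=0: revealed 4 new [(0,0) (0,1) (1,0) (1,1)] -> total=4
Click 2 (0,1) count=1: revealed 0 new [(none)] -> total=4

Answer: ##...
##...
.....
.....
.....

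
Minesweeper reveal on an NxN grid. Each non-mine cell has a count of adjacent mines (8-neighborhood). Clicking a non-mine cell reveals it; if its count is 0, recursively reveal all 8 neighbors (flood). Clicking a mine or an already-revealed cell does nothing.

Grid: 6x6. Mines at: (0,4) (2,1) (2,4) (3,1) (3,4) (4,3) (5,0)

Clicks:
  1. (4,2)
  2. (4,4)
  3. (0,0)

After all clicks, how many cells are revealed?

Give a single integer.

Answer: 10

Derivation:
Click 1 (4,2) count=2: revealed 1 new [(4,2)] -> total=1
Click 2 (4,4) count=2: revealed 1 new [(4,4)] -> total=2
Click 3 (0,0) count=0: revealed 8 new [(0,0) (0,1) (0,2) (0,3) (1,0) (1,1) (1,2) (1,3)] -> total=10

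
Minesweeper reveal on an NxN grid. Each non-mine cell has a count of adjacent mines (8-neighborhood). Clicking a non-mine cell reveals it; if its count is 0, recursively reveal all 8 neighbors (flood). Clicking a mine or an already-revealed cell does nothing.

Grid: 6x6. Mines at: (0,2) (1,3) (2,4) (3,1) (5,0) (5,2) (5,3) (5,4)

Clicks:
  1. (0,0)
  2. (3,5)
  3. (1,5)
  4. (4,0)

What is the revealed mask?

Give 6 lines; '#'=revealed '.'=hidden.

Answer: ##....
##...#
##....
.....#
#.....
......

Derivation:
Click 1 (0,0) count=0: revealed 6 new [(0,0) (0,1) (1,0) (1,1) (2,0) (2,1)] -> total=6
Click 2 (3,5) count=1: revealed 1 new [(3,5)] -> total=7
Click 3 (1,5) count=1: revealed 1 new [(1,5)] -> total=8
Click 4 (4,0) count=2: revealed 1 new [(4,0)] -> total=9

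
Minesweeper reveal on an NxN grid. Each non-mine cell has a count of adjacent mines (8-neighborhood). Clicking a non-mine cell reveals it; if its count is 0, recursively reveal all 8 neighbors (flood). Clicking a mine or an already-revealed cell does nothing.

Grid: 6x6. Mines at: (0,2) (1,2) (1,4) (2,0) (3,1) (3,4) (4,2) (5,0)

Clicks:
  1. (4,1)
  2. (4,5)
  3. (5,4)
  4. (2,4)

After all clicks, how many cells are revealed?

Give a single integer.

Click 1 (4,1) count=3: revealed 1 new [(4,1)] -> total=1
Click 2 (4,5) count=1: revealed 1 new [(4,5)] -> total=2
Click 3 (5,4) count=0: revealed 5 new [(4,3) (4,4) (5,3) (5,4) (5,5)] -> total=7
Click 4 (2,4) count=2: revealed 1 new [(2,4)] -> total=8

Answer: 8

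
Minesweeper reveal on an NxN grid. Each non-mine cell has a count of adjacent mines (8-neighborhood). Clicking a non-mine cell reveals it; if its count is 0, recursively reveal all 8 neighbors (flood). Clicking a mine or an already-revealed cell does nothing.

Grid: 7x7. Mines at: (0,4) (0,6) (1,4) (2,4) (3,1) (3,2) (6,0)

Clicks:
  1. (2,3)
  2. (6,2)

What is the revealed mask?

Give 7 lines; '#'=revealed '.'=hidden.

Answer: .......
.....##
...#.##
...####
.######
.######
.######

Derivation:
Click 1 (2,3) count=3: revealed 1 new [(2,3)] -> total=1
Click 2 (6,2) count=0: revealed 26 new [(1,5) (1,6) (2,5) (2,6) (3,3) (3,4) (3,5) (3,6) (4,1) (4,2) (4,3) (4,4) (4,5) (4,6) (5,1) (5,2) (5,3) (5,4) (5,5) (5,6) (6,1) (6,2) (6,3) (6,4) (6,5) (6,6)] -> total=27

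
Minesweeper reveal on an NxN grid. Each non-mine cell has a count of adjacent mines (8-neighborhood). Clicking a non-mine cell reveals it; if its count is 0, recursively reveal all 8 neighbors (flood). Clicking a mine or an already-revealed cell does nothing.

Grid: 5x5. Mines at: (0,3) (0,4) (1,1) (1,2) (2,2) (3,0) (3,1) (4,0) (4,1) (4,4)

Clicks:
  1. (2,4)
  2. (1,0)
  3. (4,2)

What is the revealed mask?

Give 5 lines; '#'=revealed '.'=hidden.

Answer: .....
#..##
...##
...##
..#..

Derivation:
Click 1 (2,4) count=0: revealed 6 new [(1,3) (1,4) (2,3) (2,4) (3,3) (3,4)] -> total=6
Click 2 (1,0) count=1: revealed 1 new [(1,0)] -> total=7
Click 3 (4,2) count=2: revealed 1 new [(4,2)] -> total=8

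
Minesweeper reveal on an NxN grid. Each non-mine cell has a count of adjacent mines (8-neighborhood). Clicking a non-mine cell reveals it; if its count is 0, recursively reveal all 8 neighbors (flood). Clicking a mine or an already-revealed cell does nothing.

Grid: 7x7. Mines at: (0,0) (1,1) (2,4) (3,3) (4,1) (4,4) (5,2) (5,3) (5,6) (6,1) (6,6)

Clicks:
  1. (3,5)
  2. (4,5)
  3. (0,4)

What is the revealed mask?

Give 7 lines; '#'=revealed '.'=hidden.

Click 1 (3,5) count=2: revealed 1 new [(3,5)] -> total=1
Click 2 (4,5) count=2: revealed 1 new [(4,5)] -> total=2
Click 3 (0,4) count=0: revealed 14 new [(0,2) (0,3) (0,4) (0,5) (0,6) (1,2) (1,3) (1,4) (1,5) (1,6) (2,5) (2,6) (3,6) (4,6)] -> total=16

Answer: ..#####
..#####
.....##
.....##
.....##
.......
.......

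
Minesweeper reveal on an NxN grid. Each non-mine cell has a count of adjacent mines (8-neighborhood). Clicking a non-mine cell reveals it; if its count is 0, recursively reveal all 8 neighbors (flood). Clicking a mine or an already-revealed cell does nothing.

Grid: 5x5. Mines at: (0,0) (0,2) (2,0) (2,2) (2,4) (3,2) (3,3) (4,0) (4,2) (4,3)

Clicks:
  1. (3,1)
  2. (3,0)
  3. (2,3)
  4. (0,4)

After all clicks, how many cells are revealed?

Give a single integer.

Click 1 (3,1) count=5: revealed 1 new [(3,1)] -> total=1
Click 2 (3,0) count=2: revealed 1 new [(3,0)] -> total=2
Click 3 (2,3) count=4: revealed 1 new [(2,3)] -> total=3
Click 4 (0,4) count=0: revealed 4 new [(0,3) (0,4) (1,3) (1,4)] -> total=7

Answer: 7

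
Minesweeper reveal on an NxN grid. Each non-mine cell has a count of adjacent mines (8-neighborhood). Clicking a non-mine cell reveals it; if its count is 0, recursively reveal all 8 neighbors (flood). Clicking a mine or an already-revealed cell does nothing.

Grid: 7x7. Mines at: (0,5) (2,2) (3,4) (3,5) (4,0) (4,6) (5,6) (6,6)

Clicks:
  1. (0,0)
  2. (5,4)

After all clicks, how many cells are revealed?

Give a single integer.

Answer: 33

Derivation:
Click 1 (0,0) count=0: revealed 14 new [(0,0) (0,1) (0,2) (0,3) (0,4) (1,0) (1,1) (1,2) (1,3) (1,4) (2,0) (2,1) (3,0) (3,1)] -> total=14
Click 2 (5,4) count=0: revealed 19 new [(3,2) (3,3) (4,1) (4,2) (4,3) (4,4) (4,5) (5,0) (5,1) (5,2) (5,3) (5,4) (5,5) (6,0) (6,1) (6,2) (6,3) (6,4) (6,5)] -> total=33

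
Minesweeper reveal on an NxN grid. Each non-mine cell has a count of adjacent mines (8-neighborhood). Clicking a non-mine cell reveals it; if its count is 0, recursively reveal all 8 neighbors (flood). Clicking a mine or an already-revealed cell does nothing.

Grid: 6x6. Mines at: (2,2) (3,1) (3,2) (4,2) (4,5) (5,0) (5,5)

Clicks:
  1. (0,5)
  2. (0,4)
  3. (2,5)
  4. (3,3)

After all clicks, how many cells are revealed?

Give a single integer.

Answer: 20

Derivation:
Click 1 (0,5) count=0: revealed 20 new [(0,0) (0,1) (0,2) (0,3) (0,4) (0,5) (1,0) (1,1) (1,2) (1,3) (1,4) (1,5) (2,0) (2,1) (2,3) (2,4) (2,5) (3,3) (3,4) (3,5)] -> total=20
Click 2 (0,4) count=0: revealed 0 new [(none)] -> total=20
Click 3 (2,5) count=0: revealed 0 new [(none)] -> total=20
Click 4 (3,3) count=3: revealed 0 new [(none)] -> total=20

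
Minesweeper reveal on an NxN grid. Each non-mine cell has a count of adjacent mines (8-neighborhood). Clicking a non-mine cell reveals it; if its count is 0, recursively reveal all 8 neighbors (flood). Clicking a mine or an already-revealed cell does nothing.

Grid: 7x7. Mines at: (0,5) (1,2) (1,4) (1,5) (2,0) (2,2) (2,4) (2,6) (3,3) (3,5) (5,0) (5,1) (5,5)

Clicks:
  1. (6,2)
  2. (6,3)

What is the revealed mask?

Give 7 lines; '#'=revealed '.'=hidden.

Click 1 (6,2) count=1: revealed 1 new [(6,2)] -> total=1
Click 2 (6,3) count=0: revealed 8 new [(4,2) (4,3) (4,4) (5,2) (5,3) (5,4) (6,3) (6,4)] -> total=9

Answer: .......
.......
.......
.......
..###..
..###..
..###..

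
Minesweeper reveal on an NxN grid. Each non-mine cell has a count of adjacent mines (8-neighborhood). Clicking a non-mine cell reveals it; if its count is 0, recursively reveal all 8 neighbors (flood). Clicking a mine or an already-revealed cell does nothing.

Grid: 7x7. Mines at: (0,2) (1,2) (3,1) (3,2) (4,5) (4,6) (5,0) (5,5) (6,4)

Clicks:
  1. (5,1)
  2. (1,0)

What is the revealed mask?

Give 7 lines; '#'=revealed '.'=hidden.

Click 1 (5,1) count=1: revealed 1 new [(5,1)] -> total=1
Click 2 (1,0) count=0: revealed 6 new [(0,0) (0,1) (1,0) (1,1) (2,0) (2,1)] -> total=7

Answer: ##.....
##.....
##.....
.......
.......
.#.....
.......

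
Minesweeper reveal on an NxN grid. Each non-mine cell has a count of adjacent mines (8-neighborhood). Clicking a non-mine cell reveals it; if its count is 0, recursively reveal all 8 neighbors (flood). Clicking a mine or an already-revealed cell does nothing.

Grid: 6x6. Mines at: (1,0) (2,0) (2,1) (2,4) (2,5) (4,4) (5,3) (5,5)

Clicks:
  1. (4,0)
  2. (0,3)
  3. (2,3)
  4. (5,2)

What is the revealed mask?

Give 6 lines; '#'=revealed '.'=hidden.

Click 1 (4,0) count=0: revealed 9 new [(3,0) (3,1) (3,2) (4,0) (4,1) (4,2) (5,0) (5,1) (5,2)] -> total=9
Click 2 (0,3) count=0: revealed 10 new [(0,1) (0,2) (0,3) (0,4) (0,5) (1,1) (1,2) (1,3) (1,4) (1,5)] -> total=19
Click 3 (2,3) count=1: revealed 1 new [(2,3)] -> total=20
Click 4 (5,2) count=1: revealed 0 new [(none)] -> total=20

Answer: .#####
.#####
...#..
###...
###...
###...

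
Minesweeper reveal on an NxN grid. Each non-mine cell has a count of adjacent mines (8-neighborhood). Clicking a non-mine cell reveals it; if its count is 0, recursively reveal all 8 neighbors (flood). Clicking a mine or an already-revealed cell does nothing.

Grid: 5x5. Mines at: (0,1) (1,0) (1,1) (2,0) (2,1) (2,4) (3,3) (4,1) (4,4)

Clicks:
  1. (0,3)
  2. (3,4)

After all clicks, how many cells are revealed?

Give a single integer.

Click 1 (0,3) count=0: revealed 6 new [(0,2) (0,3) (0,4) (1,2) (1,3) (1,4)] -> total=6
Click 2 (3,4) count=3: revealed 1 new [(3,4)] -> total=7

Answer: 7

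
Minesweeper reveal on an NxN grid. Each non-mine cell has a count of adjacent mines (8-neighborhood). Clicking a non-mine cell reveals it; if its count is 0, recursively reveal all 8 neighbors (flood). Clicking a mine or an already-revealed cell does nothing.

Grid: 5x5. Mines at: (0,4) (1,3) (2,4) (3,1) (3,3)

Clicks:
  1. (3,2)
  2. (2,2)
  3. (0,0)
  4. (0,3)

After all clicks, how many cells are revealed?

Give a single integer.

Click 1 (3,2) count=2: revealed 1 new [(3,2)] -> total=1
Click 2 (2,2) count=3: revealed 1 new [(2,2)] -> total=2
Click 3 (0,0) count=0: revealed 8 new [(0,0) (0,1) (0,2) (1,0) (1,1) (1,2) (2,0) (2,1)] -> total=10
Click 4 (0,3) count=2: revealed 1 new [(0,3)] -> total=11

Answer: 11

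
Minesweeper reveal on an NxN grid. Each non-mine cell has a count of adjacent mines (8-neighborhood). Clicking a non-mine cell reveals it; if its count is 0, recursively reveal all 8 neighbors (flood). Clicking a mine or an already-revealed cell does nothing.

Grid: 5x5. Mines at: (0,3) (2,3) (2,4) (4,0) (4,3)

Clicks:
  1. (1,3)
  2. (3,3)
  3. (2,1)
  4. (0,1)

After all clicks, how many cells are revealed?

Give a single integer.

Answer: 14

Derivation:
Click 1 (1,3) count=3: revealed 1 new [(1,3)] -> total=1
Click 2 (3,3) count=3: revealed 1 new [(3,3)] -> total=2
Click 3 (2,1) count=0: revealed 12 new [(0,0) (0,1) (0,2) (1,0) (1,1) (1,2) (2,0) (2,1) (2,2) (3,0) (3,1) (3,2)] -> total=14
Click 4 (0,1) count=0: revealed 0 new [(none)] -> total=14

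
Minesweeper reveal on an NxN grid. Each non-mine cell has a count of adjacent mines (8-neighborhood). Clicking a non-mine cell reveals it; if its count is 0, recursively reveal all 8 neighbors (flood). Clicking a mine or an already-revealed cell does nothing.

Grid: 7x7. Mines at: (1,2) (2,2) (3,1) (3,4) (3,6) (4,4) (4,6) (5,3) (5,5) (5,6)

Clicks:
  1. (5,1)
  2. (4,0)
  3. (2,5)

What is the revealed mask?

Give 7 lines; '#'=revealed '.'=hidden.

Click 1 (5,1) count=0: revealed 9 new [(4,0) (4,1) (4,2) (5,0) (5,1) (5,2) (6,0) (6,1) (6,2)] -> total=9
Click 2 (4,0) count=1: revealed 0 new [(none)] -> total=9
Click 3 (2,5) count=2: revealed 1 new [(2,5)] -> total=10

Answer: .......
.......
.....#.
.......
###....
###....
###....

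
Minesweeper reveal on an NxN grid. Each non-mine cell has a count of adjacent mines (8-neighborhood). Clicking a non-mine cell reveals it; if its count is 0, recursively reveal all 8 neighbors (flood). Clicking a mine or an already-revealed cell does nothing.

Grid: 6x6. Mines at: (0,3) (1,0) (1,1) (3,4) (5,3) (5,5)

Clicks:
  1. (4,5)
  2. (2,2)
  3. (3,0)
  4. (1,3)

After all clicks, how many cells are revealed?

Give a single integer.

Answer: 17

Derivation:
Click 1 (4,5) count=2: revealed 1 new [(4,5)] -> total=1
Click 2 (2,2) count=1: revealed 1 new [(2,2)] -> total=2
Click 3 (3,0) count=0: revealed 14 new [(2,0) (2,1) (2,3) (3,0) (3,1) (3,2) (3,3) (4,0) (4,1) (4,2) (4,3) (5,0) (5,1) (5,2)] -> total=16
Click 4 (1,3) count=1: revealed 1 new [(1,3)] -> total=17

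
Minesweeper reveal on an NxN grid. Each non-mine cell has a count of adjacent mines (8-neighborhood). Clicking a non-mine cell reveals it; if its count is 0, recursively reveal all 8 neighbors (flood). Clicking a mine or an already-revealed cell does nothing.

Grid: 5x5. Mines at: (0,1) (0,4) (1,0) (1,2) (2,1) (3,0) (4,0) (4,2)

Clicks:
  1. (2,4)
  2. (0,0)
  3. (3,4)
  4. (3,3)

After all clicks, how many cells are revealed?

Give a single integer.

Click 1 (2,4) count=0: revealed 8 new [(1,3) (1,4) (2,3) (2,4) (3,3) (3,4) (4,3) (4,4)] -> total=8
Click 2 (0,0) count=2: revealed 1 new [(0,0)] -> total=9
Click 3 (3,4) count=0: revealed 0 new [(none)] -> total=9
Click 4 (3,3) count=1: revealed 0 new [(none)] -> total=9

Answer: 9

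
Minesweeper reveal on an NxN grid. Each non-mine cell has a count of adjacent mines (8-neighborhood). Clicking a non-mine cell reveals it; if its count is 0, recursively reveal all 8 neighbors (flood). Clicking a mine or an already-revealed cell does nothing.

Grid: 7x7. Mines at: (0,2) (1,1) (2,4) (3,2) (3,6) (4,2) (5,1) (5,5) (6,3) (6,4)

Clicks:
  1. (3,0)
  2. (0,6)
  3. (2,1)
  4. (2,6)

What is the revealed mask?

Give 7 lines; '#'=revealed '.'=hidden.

Click 1 (3,0) count=0: revealed 6 new [(2,0) (2,1) (3,0) (3,1) (4,0) (4,1)] -> total=6
Click 2 (0,6) count=0: revealed 10 new [(0,3) (0,4) (0,5) (0,6) (1,3) (1,4) (1,5) (1,6) (2,5) (2,6)] -> total=16
Click 3 (2,1) count=2: revealed 0 new [(none)] -> total=16
Click 4 (2,6) count=1: revealed 0 new [(none)] -> total=16

Answer: ...####
...####
##...##
##.....
##.....
.......
.......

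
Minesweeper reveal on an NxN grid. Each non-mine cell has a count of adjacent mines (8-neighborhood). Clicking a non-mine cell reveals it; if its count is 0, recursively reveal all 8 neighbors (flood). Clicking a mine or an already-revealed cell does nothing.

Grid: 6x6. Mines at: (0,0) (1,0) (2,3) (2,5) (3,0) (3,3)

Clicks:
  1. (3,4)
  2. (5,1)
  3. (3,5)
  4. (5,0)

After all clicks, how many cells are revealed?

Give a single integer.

Click 1 (3,4) count=3: revealed 1 new [(3,4)] -> total=1
Click 2 (5,1) count=0: revealed 13 new [(3,5) (4,0) (4,1) (4,2) (4,3) (4,4) (4,5) (5,0) (5,1) (5,2) (5,3) (5,4) (5,5)] -> total=14
Click 3 (3,5) count=1: revealed 0 new [(none)] -> total=14
Click 4 (5,0) count=0: revealed 0 new [(none)] -> total=14

Answer: 14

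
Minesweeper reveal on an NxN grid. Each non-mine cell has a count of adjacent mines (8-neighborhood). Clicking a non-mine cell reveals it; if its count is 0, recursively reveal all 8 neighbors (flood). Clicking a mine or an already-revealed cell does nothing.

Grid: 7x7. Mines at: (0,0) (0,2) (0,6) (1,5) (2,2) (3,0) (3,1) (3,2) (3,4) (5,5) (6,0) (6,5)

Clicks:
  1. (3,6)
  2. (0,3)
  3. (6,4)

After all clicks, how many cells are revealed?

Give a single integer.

Click 1 (3,6) count=0: revealed 6 new [(2,5) (2,6) (3,5) (3,6) (4,5) (4,6)] -> total=6
Click 2 (0,3) count=1: revealed 1 new [(0,3)] -> total=7
Click 3 (6,4) count=2: revealed 1 new [(6,4)] -> total=8

Answer: 8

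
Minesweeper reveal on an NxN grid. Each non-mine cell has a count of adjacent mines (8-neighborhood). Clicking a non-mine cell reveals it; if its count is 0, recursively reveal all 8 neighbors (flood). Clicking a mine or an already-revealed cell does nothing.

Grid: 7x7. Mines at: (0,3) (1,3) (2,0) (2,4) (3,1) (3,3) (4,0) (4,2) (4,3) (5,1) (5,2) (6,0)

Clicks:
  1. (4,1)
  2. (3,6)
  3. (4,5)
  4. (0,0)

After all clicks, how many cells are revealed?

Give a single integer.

Click 1 (4,1) count=5: revealed 1 new [(4,1)] -> total=1
Click 2 (3,6) count=0: revealed 22 new [(0,4) (0,5) (0,6) (1,4) (1,5) (1,6) (2,5) (2,6) (3,4) (3,5) (3,6) (4,4) (4,5) (4,6) (5,3) (5,4) (5,5) (5,6) (6,3) (6,4) (6,5) (6,6)] -> total=23
Click 3 (4,5) count=0: revealed 0 new [(none)] -> total=23
Click 4 (0,0) count=0: revealed 6 new [(0,0) (0,1) (0,2) (1,0) (1,1) (1,2)] -> total=29

Answer: 29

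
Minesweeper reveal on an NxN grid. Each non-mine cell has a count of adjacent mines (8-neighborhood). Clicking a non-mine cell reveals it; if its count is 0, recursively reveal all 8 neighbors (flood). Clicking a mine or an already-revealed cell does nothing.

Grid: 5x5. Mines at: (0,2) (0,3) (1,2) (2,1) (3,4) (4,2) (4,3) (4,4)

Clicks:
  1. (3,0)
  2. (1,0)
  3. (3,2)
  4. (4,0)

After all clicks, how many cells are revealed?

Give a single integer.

Click 1 (3,0) count=1: revealed 1 new [(3,0)] -> total=1
Click 2 (1,0) count=1: revealed 1 new [(1,0)] -> total=2
Click 3 (3,2) count=3: revealed 1 new [(3,2)] -> total=3
Click 4 (4,0) count=0: revealed 3 new [(3,1) (4,0) (4,1)] -> total=6

Answer: 6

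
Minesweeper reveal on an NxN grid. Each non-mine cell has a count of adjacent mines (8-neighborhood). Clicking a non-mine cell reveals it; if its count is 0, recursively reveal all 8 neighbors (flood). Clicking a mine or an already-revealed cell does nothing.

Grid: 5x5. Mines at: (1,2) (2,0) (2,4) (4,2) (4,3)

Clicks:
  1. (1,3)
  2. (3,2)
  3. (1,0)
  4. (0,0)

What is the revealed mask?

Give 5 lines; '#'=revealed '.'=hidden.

Answer: ##...
##.#.
.....
..#..
.....

Derivation:
Click 1 (1,3) count=2: revealed 1 new [(1,3)] -> total=1
Click 2 (3,2) count=2: revealed 1 new [(3,2)] -> total=2
Click 3 (1,0) count=1: revealed 1 new [(1,0)] -> total=3
Click 4 (0,0) count=0: revealed 3 new [(0,0) (0,1) (1,1)] -> total=6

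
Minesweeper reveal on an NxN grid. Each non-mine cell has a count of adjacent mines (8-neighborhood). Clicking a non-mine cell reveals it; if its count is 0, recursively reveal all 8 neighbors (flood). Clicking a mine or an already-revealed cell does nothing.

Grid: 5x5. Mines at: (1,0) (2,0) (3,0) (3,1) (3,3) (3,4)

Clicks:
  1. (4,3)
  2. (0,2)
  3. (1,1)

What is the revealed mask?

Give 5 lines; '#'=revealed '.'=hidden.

Answer: .####
.####
.####
.....
...#.

Derivation:
Click 1 (4,3) count=2: revealed 1 new [(4,3)] -> total=1
Click 2 (0,2) count=0: revealed 12 new [(0,1) (0,2) (0,3) (0,4) (1,1) (1,2) (1,3) (1,4) (2,1) (2,2) (2,3) (2,4)] -> total=13
Click 3 (1,1) count=2: revealed 0 new [(none)] -> total=13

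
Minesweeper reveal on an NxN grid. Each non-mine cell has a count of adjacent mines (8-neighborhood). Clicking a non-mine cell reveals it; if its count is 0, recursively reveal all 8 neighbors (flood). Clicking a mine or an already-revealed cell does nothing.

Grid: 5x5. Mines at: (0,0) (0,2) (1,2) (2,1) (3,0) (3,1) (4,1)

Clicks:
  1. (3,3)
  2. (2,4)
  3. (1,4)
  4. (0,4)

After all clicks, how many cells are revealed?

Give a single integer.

Click 1 (3,3) count=0: revealed 13 new [(0,3) (0,4) (1,3) (1,4) (2,2) (2,3) (2,4) (3,2) (3,3) (3,4) (4,2) (4,3) (4,4)] -> total=13
Click 2 (2,4) count=0: revealed 0 new [(none)] -> total=13
Click 3 (1,4) count=0: revealed 0 new [(none)] -> total=13
Click 4 (0,4) count=0: revealed 0 new [(none)] -> total=13

Answer: 13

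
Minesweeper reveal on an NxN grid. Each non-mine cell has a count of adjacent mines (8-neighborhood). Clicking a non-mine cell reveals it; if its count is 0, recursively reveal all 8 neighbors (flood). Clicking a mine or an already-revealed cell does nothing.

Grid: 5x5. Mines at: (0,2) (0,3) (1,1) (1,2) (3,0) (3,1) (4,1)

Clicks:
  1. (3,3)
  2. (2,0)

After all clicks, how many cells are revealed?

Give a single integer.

Answer: 12

Derivation:
Click 1 (3,3) count=0: revealed 11 new [(1,3) (1,4) (2,2) (2,3) (2,4) (3,2) (3,3) (3,4) (4,2) (4,3) (4,4)] -> total=11
Click 2 (2,0) count=3: revealed 1 new [(2,0)] -> total=12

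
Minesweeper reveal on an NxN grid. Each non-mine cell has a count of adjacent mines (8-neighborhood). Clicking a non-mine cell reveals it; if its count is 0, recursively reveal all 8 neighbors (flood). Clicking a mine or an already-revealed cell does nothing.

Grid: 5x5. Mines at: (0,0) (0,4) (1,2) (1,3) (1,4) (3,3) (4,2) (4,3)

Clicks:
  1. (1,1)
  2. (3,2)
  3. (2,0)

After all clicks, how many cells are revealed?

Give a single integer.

Answer: 9

Derivation:
Click 1 (1,1) count=2: revealed 1 new [(1,1)] -> total=1
Click 2 (3,2) count=3: revealed 1 new [(3,2)] -> total=2
Click 3 (2,0) count=0: revealed 7 new [(1,0) (2,0) (2,1) (3,0) (3,1) (4,0) (4,1)] -> total=9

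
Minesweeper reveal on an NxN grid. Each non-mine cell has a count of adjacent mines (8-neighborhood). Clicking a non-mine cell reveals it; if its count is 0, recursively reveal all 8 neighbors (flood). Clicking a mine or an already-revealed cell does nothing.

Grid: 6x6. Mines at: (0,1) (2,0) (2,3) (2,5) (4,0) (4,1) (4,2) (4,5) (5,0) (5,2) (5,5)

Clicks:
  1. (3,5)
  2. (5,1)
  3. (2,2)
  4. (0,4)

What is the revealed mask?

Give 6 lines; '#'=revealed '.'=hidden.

Answer: ..####
..####
..#...
.....#
......
.#....

Derivation:
Click 1 (3,5) count=2: revealed 1 new [(3,5)] -> total=1
Click 2 (5,1) count=5: revealed 1 new [(5,1)] -> total=2
Click 3 (2,2) count=1: revealed 1 new [(2,2)] -> total=3
Click 4 (0,4) count=0: revealed 8 new [(0,2) (0,3) (0,4) (0,5) (1,2) (1,3) (1,4) (1,5)] -> total=11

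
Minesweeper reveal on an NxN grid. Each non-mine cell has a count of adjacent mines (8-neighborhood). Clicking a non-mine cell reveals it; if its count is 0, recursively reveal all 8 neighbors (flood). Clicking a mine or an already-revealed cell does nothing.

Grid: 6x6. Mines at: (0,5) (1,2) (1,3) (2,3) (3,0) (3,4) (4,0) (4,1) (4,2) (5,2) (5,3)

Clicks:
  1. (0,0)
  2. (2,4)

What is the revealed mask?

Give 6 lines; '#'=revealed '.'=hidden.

Answer: ##....
##....
##..#.
......
......
......

Derivation:
Click 1 (0,0) count=0: revealed 6 new [(0,0) (0,1) (1,0) (1,1) (2,0) (2,1)] -> total=6
Click 2 (2,4) count=3: revealed 1 new [(2,4)] -> total=7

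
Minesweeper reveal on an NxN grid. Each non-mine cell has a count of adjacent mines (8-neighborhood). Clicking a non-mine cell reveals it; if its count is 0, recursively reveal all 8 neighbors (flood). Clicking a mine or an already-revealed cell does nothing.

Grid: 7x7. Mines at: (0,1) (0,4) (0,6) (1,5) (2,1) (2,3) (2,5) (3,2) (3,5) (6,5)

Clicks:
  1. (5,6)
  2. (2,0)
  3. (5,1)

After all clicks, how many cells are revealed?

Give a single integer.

Click 1 (5,6) count=1: revealed 1 new [(5,6)] -> total=1
Click 2 (2,0) count=1: revealed 1 new [(2,0)] -> total=2
Click 3 (5,1) count=0: revealed 17 new [(3,0) (3,1) (4,0) (4,1) (4,2) (4,3) (4,4) (5,0) (5,1) (5,2) (5,3) (5,4) (6,0) (6,1) (6,2) (6,3) (6,4)] -> total=19

Answer: 19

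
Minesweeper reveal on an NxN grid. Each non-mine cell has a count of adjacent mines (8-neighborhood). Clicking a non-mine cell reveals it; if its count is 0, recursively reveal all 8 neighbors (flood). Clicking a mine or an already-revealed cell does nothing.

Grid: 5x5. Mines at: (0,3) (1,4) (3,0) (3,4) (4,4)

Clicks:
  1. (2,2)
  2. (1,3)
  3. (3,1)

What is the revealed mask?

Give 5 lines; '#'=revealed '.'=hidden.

Click 1 (2,2) count=0: revealed 17 new [(0,0) (0,1) (0,2) (1,0) (1,1) (1,2) (1,3) (2,0) (2,1) (2,2) (2,3) (3,1) (3,2) (3,3) (4,1) (4,2) (4,3)] -> total=17
Click 2 (1,3) count=2: revealed 0 new [(none)] -> total=17
Click 3 (3,1) count=1: revealed 0 new [(none)] -> total=17

Answer: ###..
####.
####.
.###.
.###.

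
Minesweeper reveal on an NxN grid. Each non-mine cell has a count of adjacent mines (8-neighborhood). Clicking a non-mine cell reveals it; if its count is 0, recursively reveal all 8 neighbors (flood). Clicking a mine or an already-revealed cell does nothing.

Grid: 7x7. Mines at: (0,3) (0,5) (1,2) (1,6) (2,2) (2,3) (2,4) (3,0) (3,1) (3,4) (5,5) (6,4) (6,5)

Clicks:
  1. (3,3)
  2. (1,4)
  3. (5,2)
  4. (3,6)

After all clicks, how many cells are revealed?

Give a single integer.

Click 1 (3,3) count=4: revealed 1 new [(3,3)] -> total=1
Click 2 (1,4) count=4: revealed 1 new [(1,4)] -> total=2
Click 3 (5,2) count=0: revealed 12 new [(4,0) (4,1) (4,2) (4,3) (5,0) (5,1) (5,2) (5,3) (6,0) (6,1) (6,2) (6,3)] -> total=14
Click 4 (3,6) count=0: revealed 6 new [(2,5) (2,6) (3,5) (3,6) (4,5) (4,6)] -> total=20

Answer: 20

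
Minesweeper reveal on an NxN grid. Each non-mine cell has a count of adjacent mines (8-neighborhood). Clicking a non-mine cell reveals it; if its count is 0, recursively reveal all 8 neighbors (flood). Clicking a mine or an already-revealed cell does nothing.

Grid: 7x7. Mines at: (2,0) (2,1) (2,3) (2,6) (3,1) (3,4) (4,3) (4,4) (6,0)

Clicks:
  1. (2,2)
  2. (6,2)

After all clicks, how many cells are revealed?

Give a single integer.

Answer: 17

Derivation:
Click 1 (2,2) count=3: revealed 1 new [(2,2)] -> total=1
Click 2 (6,2) count=0: revealed 16 new [(3,5) (3,6) (4,5) (4,6) (5,1) (5,2) (5,3) (5,4) (5,5) (5,6) (6,1) (6,2) (6,3) (6,4) (6,5) (6,6)] -> total=17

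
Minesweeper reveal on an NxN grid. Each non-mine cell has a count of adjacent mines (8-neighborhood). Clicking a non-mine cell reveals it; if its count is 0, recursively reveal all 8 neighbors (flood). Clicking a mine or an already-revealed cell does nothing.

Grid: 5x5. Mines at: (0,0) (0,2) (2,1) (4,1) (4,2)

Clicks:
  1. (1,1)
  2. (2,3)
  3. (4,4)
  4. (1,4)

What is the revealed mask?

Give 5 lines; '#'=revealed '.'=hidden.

Click 1 (1,1) count=3: revealed 1 new [(1,1)] -> total=1
Click 2 (2,3) count=0: revealed 13 new [(0,3) (0,4) (1,2) (1,3) (1,4) (2,2) (2,3) (2,4) (3,2) (3,3) (3,4) (4,3) (4,4)] -> total=14
Click 3 (4,4) count=0: revealed 0 new [(none)] -> total=14
Click 4 (1,4) count=0: revealed 0 new [(none)] -> total=14

Answer: ...##
.####
..###
..###
...##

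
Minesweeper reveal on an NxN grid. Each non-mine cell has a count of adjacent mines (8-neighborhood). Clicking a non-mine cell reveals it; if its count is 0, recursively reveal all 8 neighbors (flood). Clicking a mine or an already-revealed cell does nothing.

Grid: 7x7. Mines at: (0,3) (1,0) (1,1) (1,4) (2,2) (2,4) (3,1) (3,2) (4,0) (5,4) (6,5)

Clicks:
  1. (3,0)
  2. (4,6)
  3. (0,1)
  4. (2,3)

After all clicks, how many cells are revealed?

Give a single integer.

Click 1 (3,0) count=2: revealed 1 new [(3,0)] -> total=1
Click 2 (4,6) count=0: revealed 12 new [(0,5) (0,6) (1,5) (1,6) (2,5) (2,6) (3,5) (3,6) (4,5) (4,6) (5,5) (5,6)] -> total=13
Click 3 (0,1) count=2: revealed 1 new [(0,1)] -> total=14
Click 4 (2,3) count=4: revealed 1 new [(2,3)] -> total=15

Answer: 15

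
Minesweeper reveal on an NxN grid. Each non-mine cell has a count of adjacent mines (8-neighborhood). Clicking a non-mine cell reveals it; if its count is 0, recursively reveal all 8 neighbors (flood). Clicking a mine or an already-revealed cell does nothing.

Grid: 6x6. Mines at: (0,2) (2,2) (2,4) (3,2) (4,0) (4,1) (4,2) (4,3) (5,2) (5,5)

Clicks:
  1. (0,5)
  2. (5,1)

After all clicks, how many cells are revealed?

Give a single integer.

Click 1 (0,5) count=0: revealed 6 new [(0,3) (0,4) (0,5) (1,3) (1,4) (1,5)] -> total=6
Click 2 (5,1) count=4: revealed 1 new [(5,1)] -> total=7

Answer: 7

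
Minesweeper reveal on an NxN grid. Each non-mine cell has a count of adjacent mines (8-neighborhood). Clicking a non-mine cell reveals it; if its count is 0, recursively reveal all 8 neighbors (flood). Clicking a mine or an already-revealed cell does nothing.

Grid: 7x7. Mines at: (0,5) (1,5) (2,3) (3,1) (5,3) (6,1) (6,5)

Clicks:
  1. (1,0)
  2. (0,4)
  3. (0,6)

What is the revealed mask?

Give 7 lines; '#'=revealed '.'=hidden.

Answer: #####.#
#####..
###....
.......
.......
.......
.......

Derivation:
Click 1 (1,0) count=0: revealed 13 new [(0,0) (0,1) (0,2) (0,3) (0,4) (1,0) (1,1) (1,2) (1,3) (1,4) (2,0) (2,1) (2,2)] -> total=13
Click 2 (0,4) count=2: revealed 0 new [(none)] -> total=13
Click 3 (0,6) count=2: revealed 1 new [(0,6)] -> total=14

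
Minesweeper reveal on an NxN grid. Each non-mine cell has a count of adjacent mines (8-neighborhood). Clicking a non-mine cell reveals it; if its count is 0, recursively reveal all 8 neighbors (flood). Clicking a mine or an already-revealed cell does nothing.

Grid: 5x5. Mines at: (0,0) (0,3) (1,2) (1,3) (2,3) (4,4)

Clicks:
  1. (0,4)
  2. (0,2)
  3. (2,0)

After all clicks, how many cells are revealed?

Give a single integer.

Answer: 15

Derivation:
Click 1 (0,4) count=2: revealed 1 new [(0,4)] -> total=1
Click 2 (0,2) count=3: revealed 1 new [(0,2)] -> total=2
Click 3 (2,0) count=0: revealed 13 new [(1,0) (1,1) (2,0) (2,1) (2,2) (3,0) (3,1) (3,2) (3,3) (4,0) (4,1) (4,2) (4,3)] -> total=15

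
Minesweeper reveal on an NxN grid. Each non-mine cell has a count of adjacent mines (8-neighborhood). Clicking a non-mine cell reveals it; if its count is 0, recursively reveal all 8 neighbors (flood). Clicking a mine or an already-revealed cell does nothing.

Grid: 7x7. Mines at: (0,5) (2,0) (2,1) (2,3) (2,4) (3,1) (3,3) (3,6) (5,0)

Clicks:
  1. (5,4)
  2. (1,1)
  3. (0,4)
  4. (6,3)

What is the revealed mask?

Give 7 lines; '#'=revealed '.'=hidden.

Answer: ....#..
.#.....
.......
.......
.######
.######
.######

Derivation:
Click 1 (5,4) count=0: revealed 18 new [(4,1) (4,2) (4,3) (4,4) (4,5) (4,6) (5,1) (5,2) (5,3) (5,4) (5,5) (5,6) (6,1) (6,2) (6,3) (6,4) (6,5) (6,6)] -> total=18
Click 2 (1,1) count=2: revealed 1 new [(1,1)] -> total=19
Click 3 (0,4) count=1: revealed 1 new [(0,4)] -> total=20
Click 4 (6,3) count=0: revealed 0 new [(none)] -> total=20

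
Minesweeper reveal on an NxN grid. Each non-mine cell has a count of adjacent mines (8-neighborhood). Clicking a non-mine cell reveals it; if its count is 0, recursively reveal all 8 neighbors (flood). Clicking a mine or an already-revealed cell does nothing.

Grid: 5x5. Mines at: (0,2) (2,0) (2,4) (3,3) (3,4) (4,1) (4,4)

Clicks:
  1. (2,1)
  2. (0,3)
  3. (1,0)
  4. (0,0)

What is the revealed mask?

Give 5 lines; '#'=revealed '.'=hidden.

Click 1 (2,1) count=1: revealed 1 new [(2,1)] -> total=1
Click 2 (0,3) count=1: revealed 1 new [(0,3)] -> total=2
Click 3 (1,0) count=1: revealed 1 new [(1,0)] -> total=3
Click 4 (0,0) count=0: revealed 3 new [(0,0) (0,1) (1,1)] -> total=6

Answer: ##.#.
##...
.#...
.....
.....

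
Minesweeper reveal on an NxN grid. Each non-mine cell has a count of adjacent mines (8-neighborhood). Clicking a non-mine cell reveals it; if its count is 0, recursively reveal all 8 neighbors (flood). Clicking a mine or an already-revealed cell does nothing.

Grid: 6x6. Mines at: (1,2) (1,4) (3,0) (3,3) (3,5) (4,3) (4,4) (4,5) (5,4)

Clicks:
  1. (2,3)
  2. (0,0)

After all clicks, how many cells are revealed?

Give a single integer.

Answer: 7

Derivation:
Click 1 (2,3) count=3: revealed 1 new [(2,3)] -> total=1
Click 2 (0,0) count=0: revealed 6 new [(0,0) (0,1) (1,0) (1,1) (2,0) (2,1)] -> total=7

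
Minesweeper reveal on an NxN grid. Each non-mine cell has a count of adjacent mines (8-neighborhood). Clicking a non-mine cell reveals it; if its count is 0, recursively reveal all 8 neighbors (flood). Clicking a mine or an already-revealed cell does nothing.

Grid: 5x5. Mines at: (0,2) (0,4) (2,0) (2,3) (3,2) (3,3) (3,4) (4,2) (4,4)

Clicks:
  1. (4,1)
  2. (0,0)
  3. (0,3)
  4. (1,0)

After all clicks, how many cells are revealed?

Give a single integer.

Answer: 6

Derivation:
Click 1 (4,1) count=2: revealed 1 new [(4,1)] -> total=1
Click 2 (0,0) count=0: revealed 4 new [(0,0) (0,1) (1,0) (1,1)] -> total=5
Click 3 (0,3) count=2: revealed 1 new [(0,3)] -> total=6
Click 4 (1,0) count=1: revealed 0 new [(none)] -> total=6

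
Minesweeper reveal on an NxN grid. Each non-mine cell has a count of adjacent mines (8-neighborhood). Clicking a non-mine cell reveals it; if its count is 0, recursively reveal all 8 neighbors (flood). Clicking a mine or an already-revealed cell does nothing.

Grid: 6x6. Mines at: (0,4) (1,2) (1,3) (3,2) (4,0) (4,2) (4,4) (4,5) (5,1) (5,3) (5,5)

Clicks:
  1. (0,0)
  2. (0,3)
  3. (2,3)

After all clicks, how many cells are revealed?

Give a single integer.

Click 1 (0,0) count=0: revealed 8 new [(0,0) (0,1) (1,0) (1,1) (2,0) (2,1) (3,0) (3,1)] -> total=8
Click 2 (0,3) count=3: revealed 1 new [(0,3)] -> total=9
Click 3 (2,3) count=3: revealed 1 new [(2,3)] -> total=10

Answer: 10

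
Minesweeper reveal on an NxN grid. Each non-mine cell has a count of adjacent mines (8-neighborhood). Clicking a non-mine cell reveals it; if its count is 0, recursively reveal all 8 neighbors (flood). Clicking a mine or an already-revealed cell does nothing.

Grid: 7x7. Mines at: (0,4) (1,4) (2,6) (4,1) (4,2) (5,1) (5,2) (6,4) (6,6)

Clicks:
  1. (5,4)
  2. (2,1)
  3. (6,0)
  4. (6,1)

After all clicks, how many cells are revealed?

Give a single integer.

Answer: 19

Derivation:
Click 1 (5,4) count=1: revealed 1 new [(5,4)] -> total=1
Click 2 (2,1) count=0: revealed 16 new [(0,0) (0,1) (0,2) (0,3) (1,0) (1,1) (1,2) (1,3) (2,0) (2,1) (2,2) (2,3) (3,0) (3,1) (3,2) (3,3)] -> total=17
Click 3 (6,0) count=1: revealed 1 new [(6,0)] -> total=18
Click 4 (6,1) count=2: revealed 1 new [(6,1)] -> total=19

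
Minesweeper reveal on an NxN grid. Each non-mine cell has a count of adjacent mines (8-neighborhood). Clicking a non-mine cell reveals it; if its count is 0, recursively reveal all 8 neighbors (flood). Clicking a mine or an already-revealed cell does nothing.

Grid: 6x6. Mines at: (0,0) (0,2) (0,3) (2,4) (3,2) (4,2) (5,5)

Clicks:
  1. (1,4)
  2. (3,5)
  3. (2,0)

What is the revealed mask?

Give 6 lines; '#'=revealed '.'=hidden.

Answer: ......
##..#.
##....
##...#
##....
##....

Derivation:
Click 1 (1,4) count=2: revealed 1 new [(1,4)] -> total=1
Click 2 (3,5) count=1: revealed 1 new [(3,5)] -> total=2
Click 3 (2,0) count=0: revealed 10 new [(1,0) (1,1) (2,0) (2,1) (3,0) (3,1) (4,0) (4,1) (5,0) (5,1)] -> total=12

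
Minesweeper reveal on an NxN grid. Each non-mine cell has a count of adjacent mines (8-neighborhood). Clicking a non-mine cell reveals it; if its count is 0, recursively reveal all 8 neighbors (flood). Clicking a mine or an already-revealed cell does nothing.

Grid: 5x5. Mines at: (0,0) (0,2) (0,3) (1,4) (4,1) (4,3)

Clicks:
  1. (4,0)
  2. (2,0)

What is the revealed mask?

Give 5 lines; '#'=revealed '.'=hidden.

Click 1 (4,0) count=1: revealed 1 new [(4,0)] -> total=1
Click 2 (2,0) count=0: revealed 12 new [(1,0) (1,1) (1,2) (1,3) (2,0) (2,1) (2,2) (2,3) (3,0) (3,1) (3,2) (3,3)] -> total=13

Answer: .....
####.
####.
####.
#....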